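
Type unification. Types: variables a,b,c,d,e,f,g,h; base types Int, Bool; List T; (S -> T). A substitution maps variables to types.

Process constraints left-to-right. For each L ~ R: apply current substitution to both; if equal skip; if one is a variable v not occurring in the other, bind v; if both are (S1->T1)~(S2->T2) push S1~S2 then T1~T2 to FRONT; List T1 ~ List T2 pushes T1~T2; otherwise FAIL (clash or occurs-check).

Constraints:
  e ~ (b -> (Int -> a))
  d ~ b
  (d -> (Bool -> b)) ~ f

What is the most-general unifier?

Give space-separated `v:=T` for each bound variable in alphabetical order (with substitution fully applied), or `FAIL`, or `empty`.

Answer: d:=b e:=(b -> (Int -> a)) f:=(b -> (Bool -> b))

Derivation:
step 1: unify e ~ (b -> (Int -> a))  [subst: {-} | 2 pending]
  bind e := (b -> (Int -> a))
step 2: unify d ~ b  [subst: {e:=(b -> (Int -> a))} | 1 pending]
  bind d := b
step 3: unify (b -> (Bool -> b)) ~ f  [subst: {e:=(b -> (Int -> a)), d:=b} | 0 pending]
  bind f := (b -> (Bool -> b))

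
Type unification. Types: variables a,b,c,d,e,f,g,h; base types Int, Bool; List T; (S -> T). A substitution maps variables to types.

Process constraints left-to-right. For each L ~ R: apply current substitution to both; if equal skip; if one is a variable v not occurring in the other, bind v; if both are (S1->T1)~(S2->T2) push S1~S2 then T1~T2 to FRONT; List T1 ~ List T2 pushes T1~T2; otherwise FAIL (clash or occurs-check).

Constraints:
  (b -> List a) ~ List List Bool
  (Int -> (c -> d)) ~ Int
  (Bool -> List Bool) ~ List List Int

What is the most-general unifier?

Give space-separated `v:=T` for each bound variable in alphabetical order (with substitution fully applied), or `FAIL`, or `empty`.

step 1: unify (b -> List a) ~ List List Bool  [subst: {-} | 2 pending]
  clash: (b -> List a) vs List List Bool

Answer: FAIL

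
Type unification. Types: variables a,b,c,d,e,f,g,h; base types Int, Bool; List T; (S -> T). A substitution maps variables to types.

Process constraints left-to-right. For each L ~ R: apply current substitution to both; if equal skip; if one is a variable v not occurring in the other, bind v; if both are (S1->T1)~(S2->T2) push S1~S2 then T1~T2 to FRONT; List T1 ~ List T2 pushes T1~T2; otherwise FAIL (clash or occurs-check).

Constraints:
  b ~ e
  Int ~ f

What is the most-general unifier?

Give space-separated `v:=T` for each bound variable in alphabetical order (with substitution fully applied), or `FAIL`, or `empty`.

Answer: b:=e f:=Int

Derivation:
step 1: unify b ~ e  [subst: {-} | 1 pending]
  bind b := e
step 2: unify Int ~ f  [subst: {b:=e} | 0 pending]
  bind f := Int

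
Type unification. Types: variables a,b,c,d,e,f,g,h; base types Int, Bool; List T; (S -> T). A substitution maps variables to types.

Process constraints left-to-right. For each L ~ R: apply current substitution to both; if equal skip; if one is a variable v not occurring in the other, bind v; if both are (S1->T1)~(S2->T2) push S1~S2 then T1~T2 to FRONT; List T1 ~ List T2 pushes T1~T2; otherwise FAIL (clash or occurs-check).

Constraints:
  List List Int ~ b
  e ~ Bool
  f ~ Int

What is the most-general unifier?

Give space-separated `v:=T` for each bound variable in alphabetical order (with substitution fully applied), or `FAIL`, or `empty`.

Answer: b:=List List Int e:=Bool f:=Int

Derivation:
step 1: unify List List Int ~ b  [subst: {-} | 2 pending]
  bind b := List List Int
step 2: unify e ~ Bool  [subst: {b:=List List Int} | 1 pending]
  bind e := Bool
step 3: unify f ~ Int  [subst: {b:=List List Int, e:=Bool} | 0 pending]
  bind f := Int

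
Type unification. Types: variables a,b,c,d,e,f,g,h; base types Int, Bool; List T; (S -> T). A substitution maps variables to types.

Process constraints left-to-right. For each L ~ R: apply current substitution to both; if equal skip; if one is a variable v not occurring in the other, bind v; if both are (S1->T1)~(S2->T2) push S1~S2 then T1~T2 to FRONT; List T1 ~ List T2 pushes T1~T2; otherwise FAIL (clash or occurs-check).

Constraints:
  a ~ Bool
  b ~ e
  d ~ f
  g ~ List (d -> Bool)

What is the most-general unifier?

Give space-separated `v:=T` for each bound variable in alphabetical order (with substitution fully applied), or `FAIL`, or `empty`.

Answer: a:=Bool b:=e d:=f g:=List (f -> Bool)

Derivation:
step 1: unify a ~ Bool  [subst: {-} | 3 pending]
  bind a := Bool
step 2: unify b ~ e  [subst: {a:=Bool} | 2 pending]
  bind b := e
step 3: unify d ~ f  [subst: {a:=Bool, b:=e} | 1 pending]
  bind d := f
step 4: unify g ~ List (f -> Bool)  [subst: {a:=Bool, b:=e, d:=f} | 0 pending]
  bind g := List (f -> Bool)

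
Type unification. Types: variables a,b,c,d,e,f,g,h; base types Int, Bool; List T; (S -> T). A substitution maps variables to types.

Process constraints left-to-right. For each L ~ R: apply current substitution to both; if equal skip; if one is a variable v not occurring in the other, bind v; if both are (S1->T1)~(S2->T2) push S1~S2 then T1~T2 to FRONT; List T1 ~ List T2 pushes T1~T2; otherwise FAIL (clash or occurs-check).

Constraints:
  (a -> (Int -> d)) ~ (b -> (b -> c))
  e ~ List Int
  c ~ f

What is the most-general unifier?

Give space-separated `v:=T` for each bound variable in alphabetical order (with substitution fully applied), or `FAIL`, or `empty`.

Answer: a:=Int b:=Int c:=f d:=f e:=List Int

Derivation:
step 1: unify (a -> (Int -> d)) ~ (b -> (b -> c))  [subst: {-} | 2 pending]
  -> decompose arrow: push a~b, (Int -> d)~(b -> c)
step 2: unify a ~ b  [subst: {-} | 3 pending]
  bind a := b
step 3: unify (Int -> d) ~ (b -> c)  [subst: {a:=b} | 2 pending]
  -> decompose arrow: push Int~b, d~c
step 4: unify Int ~ b  [subst: {a:=b} | 3 pending]
  bind b := Int
step 5: unify d ~ c  [subst: {a:=b, b:=Int} | 2 pending]
  bind d := c
step 6: unify e ~ List Int  [subst: {a:=b, b:=Int, d:=c} | 1 pending]
  bind e := List Int
step 7: unify c ~ f  [subst: {a:=b, b:=Int, d:=c, e:=List Int} | 0 pending]
  bind c := f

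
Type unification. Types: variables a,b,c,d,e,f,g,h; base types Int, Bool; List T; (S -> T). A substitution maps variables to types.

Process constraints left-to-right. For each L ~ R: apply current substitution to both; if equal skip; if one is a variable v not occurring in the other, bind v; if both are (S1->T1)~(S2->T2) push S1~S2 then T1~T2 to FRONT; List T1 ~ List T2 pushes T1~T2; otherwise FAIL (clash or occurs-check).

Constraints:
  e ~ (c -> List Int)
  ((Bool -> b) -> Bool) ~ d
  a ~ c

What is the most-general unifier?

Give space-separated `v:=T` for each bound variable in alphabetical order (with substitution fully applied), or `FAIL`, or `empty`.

step 1: unify e ~ (c -> List Int)  [subst: {-} | 2 pending]
  bind e := (c -> List Int)
step 2: unify ((Bool -> b) -> Bool) ~ d  [subst: {e:=(c -> List Int)} | 1 pending]
  bind d := ((Bool -> b) -> Bool)
step 3: unify a ~ c  [subst: {e:=(c -> List Int), d:=((Bool -> b) -> Bool)} | 0 pending]
  bind a := c

Answer: a:=c d:=((Bool -> b) -> Bool) e:=(c -> List Int)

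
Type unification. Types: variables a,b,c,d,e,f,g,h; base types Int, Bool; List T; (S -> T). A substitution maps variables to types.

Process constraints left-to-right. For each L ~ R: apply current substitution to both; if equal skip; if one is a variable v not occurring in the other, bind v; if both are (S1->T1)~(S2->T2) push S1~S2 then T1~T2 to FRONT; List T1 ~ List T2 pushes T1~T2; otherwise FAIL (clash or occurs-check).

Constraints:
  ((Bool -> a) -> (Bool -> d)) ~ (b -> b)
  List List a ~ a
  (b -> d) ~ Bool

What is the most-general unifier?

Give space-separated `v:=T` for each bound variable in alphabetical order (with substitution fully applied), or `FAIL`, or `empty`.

Answer: FAIL

Derivation:
step 1: unify ((Bool -> a) -> (Bool -> d)) ~ (b -> b)  [subst: {-} | 2 pending]
  -> decompose arrow: push (Bool -> a)~b, (Bool -> d)~b
step 2: unify (Bool -> a) ~ b  [subst: {-} | 3 pending]
  bind b := (Bool -> a)
step 3: unify (Bool -> d) ~ (Bool -> a)  [subst: {b:=(Bool -> a)} | 2 pending]
  -> decompose arrow: push Bool~Bool, d~a
step 4: unify Bool ~ Bool  [subst: {b:=(Bool -> a)} | 3 pending]
  -> identical, skip
step 5: unify d ~ a  [subst: {b:=(Bool -> a)} | 2 pending]
  bind d := a
step 6: unify List List a ~ a  [subst: {b:=(Bool -> a), d:=a} | 1 pending]
  occurs-check fail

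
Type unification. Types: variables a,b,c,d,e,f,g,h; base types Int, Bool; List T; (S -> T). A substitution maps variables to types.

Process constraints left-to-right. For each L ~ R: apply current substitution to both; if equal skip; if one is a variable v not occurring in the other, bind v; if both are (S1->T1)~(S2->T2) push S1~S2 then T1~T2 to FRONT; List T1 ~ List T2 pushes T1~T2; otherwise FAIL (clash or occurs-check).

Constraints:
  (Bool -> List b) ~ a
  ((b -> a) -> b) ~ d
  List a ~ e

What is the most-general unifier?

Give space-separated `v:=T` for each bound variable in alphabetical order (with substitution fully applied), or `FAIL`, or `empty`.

step 1: unify (Bool -> List b) ~ a  [subst: {-} | 2 pending]
  bind a := (Bool -> List b)
step 2: unify ((b -> (Bool -> List b)) -> b) ~ d  [subst: {a:=(Bool -> List b)} | 1 pending]
  bind d := ((b -> (Bool -> List b)) -> b)
step 3: unify List (Bool -> List b) ~ e  [subst: {a:=(Bool -> List b), d:=((b -> (Bool -> List b)) -> b)} | 0 pending]
  bind e := List (Bool -> List b)

Answer: a:=(Bool -> List b) d:=((b -> (Bool -> List b)) -> b) e:=List (Bool -> List b)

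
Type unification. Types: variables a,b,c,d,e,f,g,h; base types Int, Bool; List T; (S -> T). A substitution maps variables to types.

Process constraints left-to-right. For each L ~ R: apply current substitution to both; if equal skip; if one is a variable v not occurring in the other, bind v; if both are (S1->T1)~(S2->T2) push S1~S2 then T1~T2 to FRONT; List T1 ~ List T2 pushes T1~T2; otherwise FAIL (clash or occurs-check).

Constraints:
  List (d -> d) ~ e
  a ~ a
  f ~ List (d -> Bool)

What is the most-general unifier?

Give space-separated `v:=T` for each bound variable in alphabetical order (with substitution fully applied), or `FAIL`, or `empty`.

Answer: e:=List (d -> d) f:=List (d -> Bool)

Derivation:
step 1: unify List (d -> d) ~ e  [subst: {-} | 2 pending]
  bind e := List (d -> d)
step 2: unify a ~ a  [subst: {e:=List (d -> d)} | 1 pending]
  -> identical, skip
step 3: unify f ~ List (d -> Bool)  [subst: {e:=List (d -> d)} | 0 pending]
  bind f := List (d -> Bool)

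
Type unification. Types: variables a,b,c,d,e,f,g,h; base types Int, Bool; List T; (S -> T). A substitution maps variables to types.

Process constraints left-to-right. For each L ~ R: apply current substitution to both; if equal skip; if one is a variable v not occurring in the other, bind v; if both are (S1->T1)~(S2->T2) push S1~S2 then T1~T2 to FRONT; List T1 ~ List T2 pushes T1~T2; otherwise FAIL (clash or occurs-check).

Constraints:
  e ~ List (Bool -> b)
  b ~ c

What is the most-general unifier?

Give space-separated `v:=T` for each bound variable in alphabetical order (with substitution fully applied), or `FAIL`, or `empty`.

step 1: unify e ~ List (Bool -> b)  [subst: {-} | 1 pending]
  bind e := List (Bool -> b)
step 2: unify b ~ c  [subst: {e:=List (Bool -> b)} | 0 pending]
  bind b := c

Answer: b:=c e:=List (Bool -> c)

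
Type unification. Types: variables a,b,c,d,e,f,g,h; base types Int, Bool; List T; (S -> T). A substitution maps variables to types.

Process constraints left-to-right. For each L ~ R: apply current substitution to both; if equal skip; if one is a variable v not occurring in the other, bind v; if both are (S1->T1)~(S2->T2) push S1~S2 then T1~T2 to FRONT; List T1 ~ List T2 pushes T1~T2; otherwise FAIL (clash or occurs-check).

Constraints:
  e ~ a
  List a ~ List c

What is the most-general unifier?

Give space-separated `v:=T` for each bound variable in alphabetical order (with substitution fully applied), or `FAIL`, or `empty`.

step 1: unify e ~ a  [subst: {-} | 1 pending]
  bind e := a
step 2: unify List a ~ List c  [subst: {e:=a} | 0 pending]
  -> decompose List: push a~c
step 3: unify a ~ c  [subst: {e:=a} | 0 pending]
  bind a := c

Answer: a:=c e:=c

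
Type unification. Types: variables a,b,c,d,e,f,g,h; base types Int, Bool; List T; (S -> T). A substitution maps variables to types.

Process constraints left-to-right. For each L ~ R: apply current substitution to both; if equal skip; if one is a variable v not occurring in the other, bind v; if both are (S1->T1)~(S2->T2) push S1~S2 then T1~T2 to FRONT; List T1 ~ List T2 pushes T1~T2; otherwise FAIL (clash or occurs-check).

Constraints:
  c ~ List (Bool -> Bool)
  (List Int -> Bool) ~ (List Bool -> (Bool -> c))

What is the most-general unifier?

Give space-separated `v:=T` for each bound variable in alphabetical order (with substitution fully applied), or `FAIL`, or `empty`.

step 1: unify c ~ List (Bool -> Bool)  [subst: {-} | 1 pending]
  bind c := List (Bool -> Bool)
step 2: unify (List Int -> Bool) ~ (List Bool -> (Bool -> List (Bool -> Bool)))  [subst: {c:=List (Bool -> Bool)} | 0 pending]
  -> decompose arrow: push List Int~List Bool, Bool~(Bool -> List (Bool -> Bool))
step 3: unify List Int ~ List Bool  [subst: {c:=List (Bool -> Bool)} | 1 pending]
  -> decompose List: push Int~Bool
step 4: unify Int ~ Bool  [subst: {c:=List (Bool -> Bool)} | 1 pending]
  clash: Int vs Bool

Answer: FAIL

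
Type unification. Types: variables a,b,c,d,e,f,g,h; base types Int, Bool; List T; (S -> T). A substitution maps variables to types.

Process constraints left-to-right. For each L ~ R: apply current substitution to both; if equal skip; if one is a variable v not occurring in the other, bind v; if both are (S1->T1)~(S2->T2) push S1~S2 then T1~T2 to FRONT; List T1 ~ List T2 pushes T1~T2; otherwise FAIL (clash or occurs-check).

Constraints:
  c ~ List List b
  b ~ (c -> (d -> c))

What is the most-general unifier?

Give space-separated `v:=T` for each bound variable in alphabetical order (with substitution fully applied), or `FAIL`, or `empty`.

Answer: FAIL

Derivation:
step 1: unify c ~ List List b  [subst: {-} | 1 pending]
  bind c := List List b
step 2: unify b ~ (List List b -> (d -> List List b))  [subst: {c:=List List b} | 0 pending]
  occurs-check fail: b in (List List b -> (d -> List List b))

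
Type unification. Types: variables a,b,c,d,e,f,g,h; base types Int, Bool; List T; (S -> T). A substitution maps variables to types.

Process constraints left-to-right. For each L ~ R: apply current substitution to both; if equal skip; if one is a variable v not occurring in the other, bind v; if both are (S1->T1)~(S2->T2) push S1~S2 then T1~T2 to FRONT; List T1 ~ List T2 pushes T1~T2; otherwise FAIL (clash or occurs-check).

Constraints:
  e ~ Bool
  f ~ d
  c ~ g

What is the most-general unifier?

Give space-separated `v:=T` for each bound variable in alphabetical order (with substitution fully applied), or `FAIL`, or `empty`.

step 1: unify e ~ Bool  [subst: {-} | 2 pending]
  bind e := Bool
step 2: unify f ~ d  [subst: {e:=Bool} | 1 pending]
  bind f := d
step 3: unify c ~ g  [subst: {e:=Bool, f:=d} | 0 pending]
  bind c := g

Answer: c:=g e:=Bool f:=d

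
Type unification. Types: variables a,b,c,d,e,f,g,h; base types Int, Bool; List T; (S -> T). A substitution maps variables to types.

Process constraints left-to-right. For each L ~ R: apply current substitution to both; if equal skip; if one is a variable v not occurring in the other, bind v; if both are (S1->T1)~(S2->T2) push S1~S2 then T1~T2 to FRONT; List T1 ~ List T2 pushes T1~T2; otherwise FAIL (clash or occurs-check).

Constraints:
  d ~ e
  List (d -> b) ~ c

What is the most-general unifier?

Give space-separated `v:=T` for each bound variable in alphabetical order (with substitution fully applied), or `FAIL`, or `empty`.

Answer: c:=List (e -> b) d:=e

Derivation:
step 1: unify d ~ e  [subst: {-} | 1 pending]
  bind d := e
step 2: unify List (e -> b) ~ c  [subst: {d:=e} | 0 pending]
  bind c := List (e -> b)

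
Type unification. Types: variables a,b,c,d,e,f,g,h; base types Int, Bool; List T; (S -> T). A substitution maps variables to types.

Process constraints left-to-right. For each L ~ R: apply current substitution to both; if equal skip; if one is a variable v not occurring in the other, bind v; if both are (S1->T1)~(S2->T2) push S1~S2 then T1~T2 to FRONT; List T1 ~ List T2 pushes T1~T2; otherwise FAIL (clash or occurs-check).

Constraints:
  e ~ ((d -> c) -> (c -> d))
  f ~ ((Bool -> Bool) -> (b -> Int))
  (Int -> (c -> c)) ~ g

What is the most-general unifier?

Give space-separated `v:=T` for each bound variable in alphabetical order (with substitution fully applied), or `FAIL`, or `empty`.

Answer: e:=((d -> c) -> (c -> d)) f:=((Bool -> Bool) -> (b -> Int)) g:=(Int -> (c -> c))

Derivation:
step 1: unify e ~ ((d -> c) -> (c -> d))  [subst: {-} | 2 pending]
  bind e := ((d -> c) -> (c -> d))
step 2: unify f ~ ((Bool -> Bool) -> (b -> Int))  [subst: {e:=((d -> c) -> (c -> d))} | 1 pending]
  bind f := ((Bool -> Bool) -> (b -> Int))
step 3: unify (Int -> (c -> c)) ~ g  [subst: {e:=((d -> c) -> (c -> d)), f:=((Bool -> Bool) -> (b -> Int))} | 0 pending]
  bind g := (Int -> (c -> c))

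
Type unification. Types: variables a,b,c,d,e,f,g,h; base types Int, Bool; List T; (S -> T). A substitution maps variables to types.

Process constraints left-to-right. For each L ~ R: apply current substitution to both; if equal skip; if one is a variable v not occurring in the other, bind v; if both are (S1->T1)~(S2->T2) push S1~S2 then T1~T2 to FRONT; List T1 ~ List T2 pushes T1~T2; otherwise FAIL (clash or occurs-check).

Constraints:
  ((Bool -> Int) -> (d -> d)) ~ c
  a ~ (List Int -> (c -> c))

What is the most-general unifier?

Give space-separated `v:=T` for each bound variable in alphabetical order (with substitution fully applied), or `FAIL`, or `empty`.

step 1: unify ((Bool -> Int) -> (d -> d)) ~ c  [subst: {-} | 1 pending]
  bind c := ((Bool -> Int) -> (d -> d))
step 2: unify a ~ (List Int -> (((Bool -> Int) -> (d -> d)) -> ((Bool -> Int) -> (d -> d))))  [subst: {c:=((Bool -> Int) -> (d -> d))} | 0 pending]
  bind a := (List Int -> (((Bool -> Int) -> (d -> d)) -> ((Bool -> Int) -> (d -> d))))

Answer: a:=(List Int -> (((Bool -> Int) -> (d -> d)) -> ((Bool -> Int) -> (d -> d)))) c:=((Bool -> Int) -> (d -> d))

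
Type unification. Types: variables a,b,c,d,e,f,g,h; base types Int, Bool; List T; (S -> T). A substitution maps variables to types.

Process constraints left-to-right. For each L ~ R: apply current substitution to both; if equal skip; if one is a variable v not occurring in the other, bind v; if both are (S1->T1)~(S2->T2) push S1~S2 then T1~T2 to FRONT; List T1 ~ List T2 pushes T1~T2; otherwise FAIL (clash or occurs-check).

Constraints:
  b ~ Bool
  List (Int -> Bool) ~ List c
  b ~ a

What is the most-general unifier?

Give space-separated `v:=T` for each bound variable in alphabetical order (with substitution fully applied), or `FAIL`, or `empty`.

Answer: a:=Bool b:=Bool c:=(Int -> Bool)

Derivation:
step 1: unify b ~ Bool  [subst: {-} | 2 pending]
  bind b := Bool
step 2: unify List (Int -> Bool) ~ List c  [subst: {b:=Bool} | 1 pending]
  -> decompose List: push (Int -> Bool)~c
step 3: unify (Int -> Bool) ~ c  [subst: {b:=Bool} | 1 pending]
  bind c := (Int -> Bool)
step 4: unify Bool ~ a  [subst: {b:=Bool, c:=(Int -> Bool)} | 0 pending]
  bind a := Bool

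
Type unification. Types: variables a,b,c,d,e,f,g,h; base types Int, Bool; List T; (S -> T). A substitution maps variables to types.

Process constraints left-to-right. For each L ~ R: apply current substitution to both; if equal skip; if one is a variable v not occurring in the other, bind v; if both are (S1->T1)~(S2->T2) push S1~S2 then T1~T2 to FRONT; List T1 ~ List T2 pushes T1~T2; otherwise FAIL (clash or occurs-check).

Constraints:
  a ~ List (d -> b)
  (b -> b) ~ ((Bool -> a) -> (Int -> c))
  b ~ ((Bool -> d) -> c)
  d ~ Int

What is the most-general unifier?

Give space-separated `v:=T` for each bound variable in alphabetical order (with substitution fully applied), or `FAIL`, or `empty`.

Answer: FAIL

Derivation:
step 1: unify a ~ List (d -> b)  [subst: {-} | 3 pending]
  bind a := List (d -> b)
step 2: unify (b -> b) ~ ((Bool -> List (d -> b)) -> (Int -> c))  [subst: {a:=List (d -> b)} | 2 pending]
  -> decompose arrow: push b~(Bool -> List (d -> b)), b~(Int -> c)
step 3: unify b ~ (Bool -> List (d -> b))  [subst: {a:=List (d -> b)} | 3 pending]
  occurs-check fail: b in (Bool -> List (d -> b))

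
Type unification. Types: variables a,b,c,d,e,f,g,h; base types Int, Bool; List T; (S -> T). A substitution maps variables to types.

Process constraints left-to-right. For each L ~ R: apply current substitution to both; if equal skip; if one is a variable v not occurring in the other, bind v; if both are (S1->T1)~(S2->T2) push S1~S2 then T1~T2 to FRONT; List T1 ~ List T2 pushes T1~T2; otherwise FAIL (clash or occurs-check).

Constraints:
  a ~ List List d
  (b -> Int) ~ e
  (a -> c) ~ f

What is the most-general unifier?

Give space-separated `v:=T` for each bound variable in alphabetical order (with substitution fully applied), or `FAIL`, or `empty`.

step 1: unify a ~ List List d  [subst: {-} | 2 pending]
  bind a := List List d
step 2: unify (b -> Int) ~ e  [subst: {a:=List List d} | 1 pending]
  bind e := (b -> Int)
step 3: unify (List List d -> c) ~ f  [subst: {a:=List List d, e:=(b -> Int)} | 0 pending]
  bind f := (List List d -> c)

Answer: a:=List List d e:=(b -> Int) f:=(List List d -> c)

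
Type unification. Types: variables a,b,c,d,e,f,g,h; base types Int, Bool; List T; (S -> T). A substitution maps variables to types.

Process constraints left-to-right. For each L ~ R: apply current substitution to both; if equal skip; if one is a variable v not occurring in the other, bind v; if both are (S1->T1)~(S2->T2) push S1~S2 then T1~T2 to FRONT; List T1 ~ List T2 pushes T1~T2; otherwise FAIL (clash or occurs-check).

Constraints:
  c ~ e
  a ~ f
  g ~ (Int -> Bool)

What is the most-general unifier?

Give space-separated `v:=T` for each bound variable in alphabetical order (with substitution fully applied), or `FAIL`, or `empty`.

step 1: unify c ~ e  [subst: {-} | 2 pending]
  bind c := e
step 2: unify a ~ f  [subst: {c:=e} | 1 pending]
  bind a := f
step 3: unify g ~ (Int -> Bool)  [subst: {c:=e, a:=f} | 0 pending]
  bind g := (Int -> Bool)

Answer: a:=f c:=e g:=(Int -> Bool)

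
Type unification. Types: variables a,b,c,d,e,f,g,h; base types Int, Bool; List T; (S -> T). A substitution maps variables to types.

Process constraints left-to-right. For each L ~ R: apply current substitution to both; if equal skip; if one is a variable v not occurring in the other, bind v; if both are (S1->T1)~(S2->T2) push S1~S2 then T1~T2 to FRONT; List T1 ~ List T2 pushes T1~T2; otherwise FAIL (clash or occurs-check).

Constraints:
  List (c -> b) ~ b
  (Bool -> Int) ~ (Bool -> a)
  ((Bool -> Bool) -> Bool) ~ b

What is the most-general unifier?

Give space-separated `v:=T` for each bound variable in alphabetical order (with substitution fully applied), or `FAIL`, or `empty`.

Answer: FAIL

Derivation:
step 1: unify List (c -> b) ~ b  [subst: {-} | 2 pending]
  occurs-check fail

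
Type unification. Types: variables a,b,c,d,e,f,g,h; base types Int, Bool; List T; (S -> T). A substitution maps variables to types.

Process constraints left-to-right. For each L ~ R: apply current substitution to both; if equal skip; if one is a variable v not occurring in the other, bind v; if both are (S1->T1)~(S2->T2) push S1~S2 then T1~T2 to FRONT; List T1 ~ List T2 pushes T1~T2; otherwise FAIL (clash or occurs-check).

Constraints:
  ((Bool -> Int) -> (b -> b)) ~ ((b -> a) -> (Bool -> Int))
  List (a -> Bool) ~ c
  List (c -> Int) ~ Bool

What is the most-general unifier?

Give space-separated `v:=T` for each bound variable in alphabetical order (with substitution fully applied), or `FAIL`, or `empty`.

Answer: FAIL

Derivation:
step 1: unify ((Bool -> Int) -> (b -> b)) ~ ((b -> a) -> (Bool -> Int))  [subst: {-} | 2 pending]
  -> decompose arrow: push (Bool -> Int)~(b -> a), (b -> b)~(Bool -> Int)
step 2: unify (Bool -> Int) ~ (b -> a)  [subst: {-} | 3 pending]
  -> decompose arrow: push Bool~b, Int~a
step 3: unify Bool ~ b  [subst: {-} | 4 pending]
  bind b := Bool
step 4: unify Int ~ a  [subst: {b:=Bool} | 3 pending]
  bind a := Int
step 5: unify (Bool -> Bool) ~ (Bool -> Int)  [subst: {b:=Bool, a:=Int} | 2 pending]
  -> decompose arrow: push Bool~Bool, Bool~Int
step 6: unify Bool ~ Bool  [subst: {b:=Bool, a:=Int} | 3 pending]
  -> identical, skip
step 7: unify Bool ~ Int  [subst: {b:=Bool, a:=Int} | 2 pending]
  clash: Bool vs Int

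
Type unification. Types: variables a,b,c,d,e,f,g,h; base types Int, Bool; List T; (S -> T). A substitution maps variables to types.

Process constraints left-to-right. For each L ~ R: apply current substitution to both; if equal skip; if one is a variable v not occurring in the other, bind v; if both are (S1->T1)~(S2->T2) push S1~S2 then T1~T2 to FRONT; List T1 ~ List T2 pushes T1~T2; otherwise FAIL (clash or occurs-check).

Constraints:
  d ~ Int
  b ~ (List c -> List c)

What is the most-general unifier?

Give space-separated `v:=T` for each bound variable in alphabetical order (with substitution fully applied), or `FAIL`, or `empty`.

Answer: b:=(List c -> List c) d:=Int

Derivation:
step 1: unify d ~ Int  [subst: {-} | 1 pending]
  bind d := Int
step 2: unify b ~ (List c -> List c)  [subst: {d:=Int} | 0 pending]
  bind b := (List c -> List c)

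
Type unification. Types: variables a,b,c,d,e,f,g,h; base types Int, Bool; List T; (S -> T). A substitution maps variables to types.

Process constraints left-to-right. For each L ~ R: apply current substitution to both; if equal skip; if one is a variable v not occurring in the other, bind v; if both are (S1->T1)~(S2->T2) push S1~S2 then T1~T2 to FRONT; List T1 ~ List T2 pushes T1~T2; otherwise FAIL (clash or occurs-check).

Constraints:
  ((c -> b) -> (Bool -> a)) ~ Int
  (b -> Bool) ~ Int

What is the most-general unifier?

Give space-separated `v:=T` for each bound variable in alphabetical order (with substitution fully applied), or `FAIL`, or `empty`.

Answer: FAIL

Derivation:
step 1: unify ((c -> b) -> (Bool -> a)) ~ Int  [subst: {-} | 1 pending]
  clash: ((c -> b) -> (Bool -> a)) vs Int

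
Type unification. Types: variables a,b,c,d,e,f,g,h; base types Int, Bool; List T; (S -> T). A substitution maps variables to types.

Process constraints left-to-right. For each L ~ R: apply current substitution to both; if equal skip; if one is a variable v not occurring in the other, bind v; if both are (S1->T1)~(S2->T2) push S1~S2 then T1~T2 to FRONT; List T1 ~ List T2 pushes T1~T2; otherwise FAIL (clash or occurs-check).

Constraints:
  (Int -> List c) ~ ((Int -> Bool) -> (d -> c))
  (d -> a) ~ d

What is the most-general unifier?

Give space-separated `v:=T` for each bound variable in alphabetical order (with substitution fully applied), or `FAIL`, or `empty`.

Answer: FAIL

Derivation:
step 1: unify (Int -> List c) ~ ((Int -> Bool) -> (d -> c))  [subst: {-} | 1 pending]
  -> decompose arrow: push Int~(Int -> Bool), List c~(d -> c)
step 2: unify Int ~ (Int -> Bool)  [subst: {-} | 2 pending]
  clash: Int vs (Int -> Bool)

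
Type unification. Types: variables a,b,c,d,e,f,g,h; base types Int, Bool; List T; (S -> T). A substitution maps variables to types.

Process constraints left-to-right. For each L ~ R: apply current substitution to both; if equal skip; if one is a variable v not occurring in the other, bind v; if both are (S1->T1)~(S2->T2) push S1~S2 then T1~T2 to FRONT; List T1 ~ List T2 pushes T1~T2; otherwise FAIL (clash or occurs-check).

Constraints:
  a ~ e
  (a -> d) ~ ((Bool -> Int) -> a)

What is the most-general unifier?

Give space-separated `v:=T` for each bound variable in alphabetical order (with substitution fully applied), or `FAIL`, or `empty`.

step 1: unify a ~ e  [subst: {-} | 1 pending]
  bind a := e
step 2: unify (e -> d) ~ ((Bool -> Int) -> e)  [subst: {a:=e} | 0 pending]
  -> decompose arrow: push e~(Bool -> Int), d~e
step 3: unify e ~ (Bool -> Int)  [subst: {a:=e} | 1 pending]
  bind e := (Bool -> Int)
step 4: unify d ~ (Bool -> Int)  [subst: {a:=e, e:=(Bool -> Int)} | 0 pending]
  bind d := (Bool -> Int)

Answer: a:=(Bool -> Int) d:=(Bool -> Int) e:=(Bool -> Int)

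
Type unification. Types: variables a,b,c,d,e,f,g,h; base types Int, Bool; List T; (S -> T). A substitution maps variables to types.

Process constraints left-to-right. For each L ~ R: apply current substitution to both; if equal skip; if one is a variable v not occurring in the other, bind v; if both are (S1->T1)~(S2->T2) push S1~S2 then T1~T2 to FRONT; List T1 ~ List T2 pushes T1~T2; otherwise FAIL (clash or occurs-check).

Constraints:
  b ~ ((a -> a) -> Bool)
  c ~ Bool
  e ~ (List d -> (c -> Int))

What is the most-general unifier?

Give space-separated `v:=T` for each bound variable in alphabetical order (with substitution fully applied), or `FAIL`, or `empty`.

Answer: b:=((a -> a) -> Bool) c:=Bool e:=(List d -> (Bool -> Int))

Derivation:
step 1: unify b ~ ((a -> a) -> Bool)  [subst: {-} | 2 pending]
  bind b := ((a -> a) -> Bool)
step 2: unify c ~ Bool  [subst: {b:=((a -> a) -> Bool)} | 1 pending]
  bind c := Bool
step 3: unify e ~ (List d -> (Bool -> Int))  [subst: {b:=((a -> a) -> Bool), c:=Bool} | 0 pending]
  bind e := (List d -> (Bool -> Int))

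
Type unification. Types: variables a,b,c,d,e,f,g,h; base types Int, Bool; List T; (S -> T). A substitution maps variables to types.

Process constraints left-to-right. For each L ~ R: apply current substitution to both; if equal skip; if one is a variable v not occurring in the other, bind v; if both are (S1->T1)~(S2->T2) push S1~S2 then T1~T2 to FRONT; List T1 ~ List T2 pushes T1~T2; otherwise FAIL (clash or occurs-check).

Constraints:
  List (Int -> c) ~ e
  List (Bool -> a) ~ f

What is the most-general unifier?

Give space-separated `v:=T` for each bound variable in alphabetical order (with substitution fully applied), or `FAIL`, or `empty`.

Answer: e:=List (Int -> c) f:=List (Bool -> a)

Derivation:
step 1: unify List (Int -> c) ~ e  [subst: {-} | 1 pending]
  bind e := List (Int -> c)
step 2: unify List (Bool -> a) ~ f  [subst: {e:=List (Int -> c)} | 0 pending]
  bind f := List (Bool -> a)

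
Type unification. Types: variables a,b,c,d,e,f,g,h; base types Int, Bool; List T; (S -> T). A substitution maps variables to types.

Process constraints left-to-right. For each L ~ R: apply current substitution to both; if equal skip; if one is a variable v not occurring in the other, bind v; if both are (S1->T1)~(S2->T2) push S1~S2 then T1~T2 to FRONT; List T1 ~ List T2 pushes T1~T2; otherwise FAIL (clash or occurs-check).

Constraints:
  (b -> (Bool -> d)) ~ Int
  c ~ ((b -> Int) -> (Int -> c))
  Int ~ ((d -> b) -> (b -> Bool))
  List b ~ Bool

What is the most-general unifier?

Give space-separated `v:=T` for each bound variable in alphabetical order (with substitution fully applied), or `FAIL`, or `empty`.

Answer: FAIL

Derivation:
step 1: unify (b -> (Bool -> d)) ~ Int  [subst: {-} | 3 pending]
  clash: (b -> (Bool -> d)) vs Int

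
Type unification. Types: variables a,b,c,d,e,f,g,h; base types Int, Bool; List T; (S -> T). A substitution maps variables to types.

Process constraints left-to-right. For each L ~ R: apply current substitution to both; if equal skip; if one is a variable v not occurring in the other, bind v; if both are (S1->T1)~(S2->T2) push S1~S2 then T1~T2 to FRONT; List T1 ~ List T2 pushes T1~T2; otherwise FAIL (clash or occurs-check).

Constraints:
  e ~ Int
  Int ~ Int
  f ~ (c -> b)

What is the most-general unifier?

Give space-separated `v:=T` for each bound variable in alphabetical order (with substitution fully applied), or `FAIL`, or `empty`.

Answer: e:=Int f:=(c -> b)

Derivation:
step 1: unify e ~ Int  [subst: {-} | 2 pending]
  bind e := Int
step 2: unify Int ~ Int  [subst: {e:=Int} | 1 pending]
  -> identical, skip
step 3: unify f ~ (c -> b)  [subst: {e:=Int} | 0 pending]
  bind f := (c -> b)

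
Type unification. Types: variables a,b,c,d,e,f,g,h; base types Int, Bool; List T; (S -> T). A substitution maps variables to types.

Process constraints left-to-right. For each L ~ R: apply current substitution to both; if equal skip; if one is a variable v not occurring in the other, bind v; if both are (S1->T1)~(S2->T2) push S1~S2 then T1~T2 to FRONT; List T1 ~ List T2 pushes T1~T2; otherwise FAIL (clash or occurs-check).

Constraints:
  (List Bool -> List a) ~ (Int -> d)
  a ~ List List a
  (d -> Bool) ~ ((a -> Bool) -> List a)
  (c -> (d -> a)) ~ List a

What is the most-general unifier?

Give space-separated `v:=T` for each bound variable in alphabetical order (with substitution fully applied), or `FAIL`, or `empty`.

Answer: FAIL

Derivation:
step 1: unify (List Bool -> List a) ~ (Int -> d)  [subst: {-} | 3 pending]
  -> decompose arrow: push List Bool~Int, List a~d
step 2: unify List Bool ~ Int  [subst: {-} | 4 pending]
  clash: List Bool vs Int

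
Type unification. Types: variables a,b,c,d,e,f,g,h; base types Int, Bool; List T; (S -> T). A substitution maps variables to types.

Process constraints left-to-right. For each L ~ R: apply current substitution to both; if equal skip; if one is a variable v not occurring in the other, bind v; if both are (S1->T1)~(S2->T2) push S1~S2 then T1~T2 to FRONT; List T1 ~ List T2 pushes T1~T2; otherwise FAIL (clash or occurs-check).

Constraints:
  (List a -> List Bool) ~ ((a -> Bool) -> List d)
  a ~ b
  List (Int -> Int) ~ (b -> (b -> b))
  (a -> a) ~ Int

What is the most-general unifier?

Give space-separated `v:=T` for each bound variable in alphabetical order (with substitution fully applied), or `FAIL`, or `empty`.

Answer: FAIL

Derivation:
step 1: unify (List a -> List Bool) ~ ((a -> Bool) -> List d)  [subst: {-} | 3 pending]
  -> decompose arrow: push List a~(a -> Bool), List Bool~List d
step 2: unify List a ~ (a -> Bool)  [subst: {-} | 4 pending]
  clash: List a vs (a -> Bool)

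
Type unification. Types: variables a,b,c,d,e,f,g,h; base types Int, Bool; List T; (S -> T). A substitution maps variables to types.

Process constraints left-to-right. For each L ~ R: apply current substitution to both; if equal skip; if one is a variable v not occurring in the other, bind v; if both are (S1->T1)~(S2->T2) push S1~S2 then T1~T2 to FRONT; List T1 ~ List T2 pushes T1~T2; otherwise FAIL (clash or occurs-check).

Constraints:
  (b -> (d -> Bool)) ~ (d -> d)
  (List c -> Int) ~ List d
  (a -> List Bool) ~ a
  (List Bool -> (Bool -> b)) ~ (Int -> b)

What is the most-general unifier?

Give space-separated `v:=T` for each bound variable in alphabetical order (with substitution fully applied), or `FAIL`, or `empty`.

step 1: unify (b -> (d -> Bool)) ~ (d -> d)  [subst: {-} | 3 pending]
  -> decompose arrow: push b~d, (d -> Bool)~d
step 2: unify b ~ d  [subst: {-} | 4 pending]
  bind b := d
step 3: unify (d -> Bool) ~ d  [subst: {b:=d} | 3 pending]
  occurs-check fail

Answer: FAIL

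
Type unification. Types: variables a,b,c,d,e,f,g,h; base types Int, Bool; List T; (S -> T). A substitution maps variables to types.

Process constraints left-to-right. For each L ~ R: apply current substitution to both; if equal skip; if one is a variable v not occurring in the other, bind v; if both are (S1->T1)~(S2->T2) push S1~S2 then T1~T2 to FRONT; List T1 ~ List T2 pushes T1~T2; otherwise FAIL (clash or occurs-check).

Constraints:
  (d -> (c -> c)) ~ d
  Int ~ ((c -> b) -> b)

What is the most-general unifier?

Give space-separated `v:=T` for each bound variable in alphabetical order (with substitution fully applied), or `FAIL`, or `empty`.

Answer: FAIL

Derivation:
step 1: unify (d -> (c -> c)) ~ d  [subst: {-} | 1 pending]
  occurs-check fail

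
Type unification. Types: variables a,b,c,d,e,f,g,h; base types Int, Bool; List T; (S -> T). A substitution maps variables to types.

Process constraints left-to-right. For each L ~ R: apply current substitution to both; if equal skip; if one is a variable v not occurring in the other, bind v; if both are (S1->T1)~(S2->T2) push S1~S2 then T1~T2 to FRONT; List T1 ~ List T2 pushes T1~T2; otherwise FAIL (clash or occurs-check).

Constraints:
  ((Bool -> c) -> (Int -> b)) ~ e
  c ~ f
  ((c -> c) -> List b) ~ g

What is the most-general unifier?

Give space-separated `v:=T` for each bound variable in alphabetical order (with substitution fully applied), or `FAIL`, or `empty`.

step 1: unify ((Bool -> c) -> (Int -> b)) ~ e  [subst: {-} | 2 pending]
  bind e := ((Bool -> c) -> (Int -> b))
step 2: unify c ~ f  [subst: {e:=((Bool -> c) -> (Int -> b))} | 1 pending]
  bind c := f
step 3: unify ((f -> f) -> List b) ~ g  [subst: {e:=((Bool -> c) -> (Int -> b)), c:=f} | 0 pending]
  bind g := ((f -> f) -> List b)

Answer: c:=f e:=((Bool -> f) -> (Int -> b)) g:=((f -> f) -> List b)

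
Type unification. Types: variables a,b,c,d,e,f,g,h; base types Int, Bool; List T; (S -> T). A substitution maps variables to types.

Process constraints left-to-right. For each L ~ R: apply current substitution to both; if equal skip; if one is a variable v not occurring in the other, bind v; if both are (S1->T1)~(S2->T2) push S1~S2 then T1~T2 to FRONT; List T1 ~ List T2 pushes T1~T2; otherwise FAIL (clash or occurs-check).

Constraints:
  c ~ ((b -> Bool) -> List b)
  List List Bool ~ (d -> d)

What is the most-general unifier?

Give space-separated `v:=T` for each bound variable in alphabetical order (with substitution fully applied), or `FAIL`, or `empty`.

Answer: FAIL

Derivation:
step 1: unify c ~ ((b -> Bool) -> List b)  [subst: {-} | 1 pending]
  bind c := ((b -> Bool) -> List b)
step 2: unify List List Bool ~ (d -> d)  [subst: {c:=((b -> Bool) -> List b)} | 0 pending]
  clash: List List Bool vs (d -> d)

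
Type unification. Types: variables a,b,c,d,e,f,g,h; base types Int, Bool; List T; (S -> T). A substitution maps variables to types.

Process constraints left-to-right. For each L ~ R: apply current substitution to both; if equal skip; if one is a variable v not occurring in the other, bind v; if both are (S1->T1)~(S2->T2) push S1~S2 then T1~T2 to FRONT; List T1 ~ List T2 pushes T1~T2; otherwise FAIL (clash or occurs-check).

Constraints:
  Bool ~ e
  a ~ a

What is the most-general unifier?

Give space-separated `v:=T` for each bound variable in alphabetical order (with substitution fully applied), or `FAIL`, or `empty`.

Answer: e:=Bool

Derivation:
step 1: unify Bool ~ e  [subst: {-} | 1 pending]
  bind e := Bool
step 2: unify a ~ a  [subst: {e:=Bool} | 0 pending]
  -> identical, skip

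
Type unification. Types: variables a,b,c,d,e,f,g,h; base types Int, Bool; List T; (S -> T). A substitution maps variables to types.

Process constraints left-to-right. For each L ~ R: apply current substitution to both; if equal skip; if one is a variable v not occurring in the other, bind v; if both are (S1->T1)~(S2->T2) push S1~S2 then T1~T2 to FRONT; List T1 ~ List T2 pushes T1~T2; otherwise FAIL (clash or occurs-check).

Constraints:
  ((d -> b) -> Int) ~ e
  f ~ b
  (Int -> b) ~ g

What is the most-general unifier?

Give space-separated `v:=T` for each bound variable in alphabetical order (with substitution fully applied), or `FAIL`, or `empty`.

Answer: e:=((d -> b) -> Int) f:=b g:=(Int -> b)

Derivation:
step 1: unify ((d -> b) -> Int) ~ e  [subst: {-} | 2 pending]
  bind e := ((d -> b) -> Int)
step 2: unify f ~ b  [subst: {e:=((d -> b) -> Int)} | 1 pending]
  bind f := b
step 3: unify (Int -> b) ~ g  [subst: {e:=((d -> b) -> Int), f:=b} | 0 pending]
  bind g := (Int -> b)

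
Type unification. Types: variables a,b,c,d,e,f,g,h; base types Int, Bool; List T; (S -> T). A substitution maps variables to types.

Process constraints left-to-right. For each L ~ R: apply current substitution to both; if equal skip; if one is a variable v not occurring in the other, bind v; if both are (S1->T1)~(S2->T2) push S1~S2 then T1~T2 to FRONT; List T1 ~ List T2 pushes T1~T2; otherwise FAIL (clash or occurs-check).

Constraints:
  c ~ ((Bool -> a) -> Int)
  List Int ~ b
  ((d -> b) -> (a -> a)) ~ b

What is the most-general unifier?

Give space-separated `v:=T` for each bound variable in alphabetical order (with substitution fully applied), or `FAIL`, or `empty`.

Answer: FAIL

Derivation:
step 1: unify c ~ ((Bool -> a) -> Int)  [subst: {-} | 2 pending]
  bind c := ((Bool -> a) -> Int)
step 2: unify List Int ~ b  [subst: {c:=((Bool -> a) -> Int)} | 1 pending]
  bind b := List Int
step 3: unify ((d -> List Int) -> (a -> a)) ~ List Int  [subst: {c:=((Bool -> a) -> Int), b:=List Int} | 0 pending]
  clash: ((d -> List Int) -> (a -> a)) vs List Int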